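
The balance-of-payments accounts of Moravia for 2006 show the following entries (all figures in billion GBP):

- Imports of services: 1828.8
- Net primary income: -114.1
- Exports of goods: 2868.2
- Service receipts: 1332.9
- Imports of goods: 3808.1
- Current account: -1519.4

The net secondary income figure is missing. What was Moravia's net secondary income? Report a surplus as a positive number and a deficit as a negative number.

30.5

Current account = goods balance + services balance + net primary income + net secondary income
Sum of the known components = -1549.9
Net secondary income = CA - (known components) = -1519.4 - (-1549.9) = 30.5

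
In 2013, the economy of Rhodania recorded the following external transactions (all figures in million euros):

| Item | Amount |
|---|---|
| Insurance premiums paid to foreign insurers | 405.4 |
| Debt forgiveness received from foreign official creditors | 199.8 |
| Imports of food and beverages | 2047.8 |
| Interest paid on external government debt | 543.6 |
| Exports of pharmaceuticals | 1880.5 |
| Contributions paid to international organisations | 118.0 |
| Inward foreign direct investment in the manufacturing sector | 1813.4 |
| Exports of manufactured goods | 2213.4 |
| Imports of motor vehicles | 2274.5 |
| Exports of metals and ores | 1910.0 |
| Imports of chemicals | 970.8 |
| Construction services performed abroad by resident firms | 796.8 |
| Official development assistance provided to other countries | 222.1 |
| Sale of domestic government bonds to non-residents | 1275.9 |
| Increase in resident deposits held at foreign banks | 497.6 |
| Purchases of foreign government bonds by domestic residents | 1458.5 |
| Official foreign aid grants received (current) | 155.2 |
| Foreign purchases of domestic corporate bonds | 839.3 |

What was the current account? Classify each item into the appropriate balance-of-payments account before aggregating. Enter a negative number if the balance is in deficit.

Goods: -2274.5 - 2047.8 + 1910.0 - 970.8 + 1880.5 + 2213.4 = 710.8
Services: 796.8 - 405.4 = 391.4
Primary income: -543.6
Secondary income: -118.0 + 155.2 - 222.1 = -184.9
Current account = 710.8 + 391.4 + (-543.6) + (-184.9) = 373.7
(Excluded from the current account — capital account: debt forgiveness received from foreign official creditors 199.8; financial account: inward foreign direct investment in the manufacturing sector 1813.4, sale of domestic government bonds to non-residents 1275.9, increase in resident deposits held at foreign banks 497.6, purchases of foreign government bonds by domestic residents 1458.5, foreign purchases of domestic corporate bonds 839.3.)

373.7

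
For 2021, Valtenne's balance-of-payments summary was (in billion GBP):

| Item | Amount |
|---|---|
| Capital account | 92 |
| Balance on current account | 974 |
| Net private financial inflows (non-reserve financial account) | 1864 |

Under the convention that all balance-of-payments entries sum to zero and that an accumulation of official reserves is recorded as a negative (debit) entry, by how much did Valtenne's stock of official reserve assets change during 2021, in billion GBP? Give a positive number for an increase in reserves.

Official reserve transactions balance = -(974 + 92 + 1864) = -2930
An accumulation of reserves is recorded as a debit (negative entry), so the change in the stock of reserves is the negative of that balance.
Change in official reserves = -(-2930) = 2930

2930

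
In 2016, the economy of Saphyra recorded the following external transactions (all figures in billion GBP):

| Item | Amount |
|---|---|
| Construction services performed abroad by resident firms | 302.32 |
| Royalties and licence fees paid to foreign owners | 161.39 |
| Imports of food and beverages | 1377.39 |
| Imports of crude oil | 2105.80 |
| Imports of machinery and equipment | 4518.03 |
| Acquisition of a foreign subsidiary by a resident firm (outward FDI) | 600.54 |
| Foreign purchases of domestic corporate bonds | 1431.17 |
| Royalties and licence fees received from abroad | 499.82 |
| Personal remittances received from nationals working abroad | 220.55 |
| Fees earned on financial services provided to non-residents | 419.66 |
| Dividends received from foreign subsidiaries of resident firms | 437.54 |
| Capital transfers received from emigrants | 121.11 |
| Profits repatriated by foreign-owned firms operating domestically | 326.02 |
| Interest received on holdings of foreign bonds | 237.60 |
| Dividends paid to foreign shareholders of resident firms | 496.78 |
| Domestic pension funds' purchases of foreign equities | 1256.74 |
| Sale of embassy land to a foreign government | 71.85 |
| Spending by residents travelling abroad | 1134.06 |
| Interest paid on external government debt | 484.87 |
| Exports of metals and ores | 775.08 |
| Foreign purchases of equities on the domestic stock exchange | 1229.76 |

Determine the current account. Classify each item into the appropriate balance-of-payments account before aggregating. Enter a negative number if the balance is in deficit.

-7711.77

Goods: 775.08 - 4518.03 - 2105.80 - 1377.39 = -7226.14
Services: -161.39 + 499.82 + 419.66 - 1134.06 + 302.32 = -73.65
Primary income: -496.78 - 326.02 - 484.87 + 237.60 + 437.54 = -632.53
Secondary income: 220.55
Current account = (-7226.14) + (-73.65) + (-632.53) + 220.55 = -7711.77
(Excluded from the current account — financial account: acquisition of a foreign subsidiary by a resident firm (outward FDI) 600.54, foreign purchases of domestic corporate bonds 1431.17, domestic pension funds' purchases of foreign equities 1256.74, foreign purchases of equities on the domestic stock exchange 1229.76; capital account: capital transfers received from emigrants 121.11, sale of embassy land to a foreign government 71.85.)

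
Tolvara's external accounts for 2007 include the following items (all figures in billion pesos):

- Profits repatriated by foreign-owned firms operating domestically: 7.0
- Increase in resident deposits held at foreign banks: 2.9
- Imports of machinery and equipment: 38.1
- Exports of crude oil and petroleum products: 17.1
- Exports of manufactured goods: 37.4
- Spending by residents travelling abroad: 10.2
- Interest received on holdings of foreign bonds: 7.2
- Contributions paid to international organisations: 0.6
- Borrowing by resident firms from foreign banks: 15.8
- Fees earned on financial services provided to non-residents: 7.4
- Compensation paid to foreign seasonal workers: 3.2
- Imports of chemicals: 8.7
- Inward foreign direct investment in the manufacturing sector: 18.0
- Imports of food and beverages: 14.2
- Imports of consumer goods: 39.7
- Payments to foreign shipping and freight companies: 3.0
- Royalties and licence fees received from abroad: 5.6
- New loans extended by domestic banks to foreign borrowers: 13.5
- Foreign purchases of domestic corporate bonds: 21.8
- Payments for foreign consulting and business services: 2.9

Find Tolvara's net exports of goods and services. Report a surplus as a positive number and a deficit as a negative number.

-49.3

Goods: -38.1 - 14.2 - 39.7 + 17.1 - 8.7 + 37.4 = -46.2
Services: -2.9 - 3.0 + 5.6 + 7.4 - 10.2 = -3.1
Trade balance = -46.2 + (-3.1) = -49.3
(Excluded from the trade balance — primary income: profits repatriated by foreign-owned firms operating domestically 7.0, interest received on holdings of foreign bonds 7.2, compensation paid to foreign seasonal workers 3.2; financial account: increase in resident deposits held at foreign banks 2.9, borrowing by resident firms from foreign banks 15.8, inward foreign direct investment in the manufacturing sector 18.0, new loans extended by domestic banks to foreign borrowers 13.5, foreign purchases of domestic corporate bonds 21.8; secondary income: contributions paid to international organisations 0.6.)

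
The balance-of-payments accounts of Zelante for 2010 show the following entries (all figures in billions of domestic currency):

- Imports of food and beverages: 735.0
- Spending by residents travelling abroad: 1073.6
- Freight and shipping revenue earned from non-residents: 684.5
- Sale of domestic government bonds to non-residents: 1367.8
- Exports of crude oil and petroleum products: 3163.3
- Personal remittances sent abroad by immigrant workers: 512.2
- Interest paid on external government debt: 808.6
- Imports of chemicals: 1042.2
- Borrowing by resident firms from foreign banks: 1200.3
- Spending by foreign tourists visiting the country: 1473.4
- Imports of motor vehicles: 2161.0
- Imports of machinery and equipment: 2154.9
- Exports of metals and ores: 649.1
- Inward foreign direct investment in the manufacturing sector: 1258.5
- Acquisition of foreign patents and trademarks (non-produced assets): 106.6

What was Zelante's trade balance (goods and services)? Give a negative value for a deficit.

Goods: -1042.2 - 2161.0 - 735.0 - 2154.9 + 649.1 + 3163.3 = -2280.7
Services: 684.5 + 1473.4 - 1073.6 = 1084.3
Trade balance = -2280.7 + 1084.3 = -1196.4
(Excluded from the trade balance — financial account: sale of domestic government bonds to non-residents 1367.8, borrowing by resident firms from foreign banks 1200.3, inward foreign direct investment in the manufacturing sector 1258.5; secondary income: personal remittances sent abroad by immigrant workers 512.2; primary income: interest paid on external government debt 808.6; capital account: acquisition of foreign patents and trademarks (non-produced assets) 106.6.)

-1196.4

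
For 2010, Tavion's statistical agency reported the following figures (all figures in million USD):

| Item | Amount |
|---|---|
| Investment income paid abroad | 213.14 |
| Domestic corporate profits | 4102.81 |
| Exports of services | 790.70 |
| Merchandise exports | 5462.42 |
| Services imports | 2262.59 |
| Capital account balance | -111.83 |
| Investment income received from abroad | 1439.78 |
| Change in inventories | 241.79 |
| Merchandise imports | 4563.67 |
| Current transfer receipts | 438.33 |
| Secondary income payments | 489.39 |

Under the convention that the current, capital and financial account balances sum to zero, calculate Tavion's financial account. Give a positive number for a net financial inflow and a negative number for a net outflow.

Goods balance = 5462.42 - 4563.67 = 898.75
Services balance = 790.70 - 2262.59 = -1471.89
Trade balance (goods + services) = 898.75 + (-1471.89) = -573.14
Net primary income = 1439.78 - 213.14 = 1226.64
Net secondary income = 438.33 - 489.39 = -51.06
Current account = -573.14 + 1226.64 + (-51.06) = 602.44
Financial account = -(602.44 + (-111.83)) = -490.61

-490.61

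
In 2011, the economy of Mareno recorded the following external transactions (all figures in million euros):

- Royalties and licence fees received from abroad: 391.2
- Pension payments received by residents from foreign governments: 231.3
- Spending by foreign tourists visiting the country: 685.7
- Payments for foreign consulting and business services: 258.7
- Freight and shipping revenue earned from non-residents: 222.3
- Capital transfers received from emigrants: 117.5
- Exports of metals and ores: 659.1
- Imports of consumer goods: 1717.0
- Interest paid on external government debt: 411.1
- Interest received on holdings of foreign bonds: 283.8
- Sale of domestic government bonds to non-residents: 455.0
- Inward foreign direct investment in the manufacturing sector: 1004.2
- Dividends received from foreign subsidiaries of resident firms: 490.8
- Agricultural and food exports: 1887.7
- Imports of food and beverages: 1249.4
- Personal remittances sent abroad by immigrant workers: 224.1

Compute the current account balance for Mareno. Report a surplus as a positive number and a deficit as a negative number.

991.6

Goods: -1249.4 + 659.1 + 1887.7 - 1717.0 = -419.6
Services: 685.7 + 391.2 + 222.3 - 258.7 = 1040.5
Primary income: -411.1 + 283.8 + 490.8 = 363.5
Secondary income: -224.1 + 231.3 = 7.2
Current account = (-419.6) + 1040.5 + 363.5 + 7.2 = 991.6
(Excluded from the current account — capital account: capital transfers received from emigrants 117.5; financial account: sale of domestic government bonds to non-residents 455.0, inward foreign direct investment in the manufacturing sector 1004.2.)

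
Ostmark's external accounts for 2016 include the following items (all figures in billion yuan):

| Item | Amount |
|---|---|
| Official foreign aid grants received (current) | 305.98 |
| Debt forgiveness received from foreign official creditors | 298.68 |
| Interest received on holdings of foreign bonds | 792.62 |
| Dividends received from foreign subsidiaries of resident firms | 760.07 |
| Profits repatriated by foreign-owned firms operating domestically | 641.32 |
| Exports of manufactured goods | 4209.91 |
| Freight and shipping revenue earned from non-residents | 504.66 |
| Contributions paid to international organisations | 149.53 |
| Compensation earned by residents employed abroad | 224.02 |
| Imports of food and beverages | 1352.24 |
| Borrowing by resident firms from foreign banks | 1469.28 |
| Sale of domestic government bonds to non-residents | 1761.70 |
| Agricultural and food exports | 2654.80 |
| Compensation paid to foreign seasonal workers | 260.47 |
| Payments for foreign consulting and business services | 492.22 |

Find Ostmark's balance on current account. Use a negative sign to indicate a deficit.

Goods: 2654.80 - 1352.24 + 4209.91 = 5512.47
Services: -492.22 + 504.66 = 12.44
Primary income: -641.32 + 224.02 - 260.47 + 792.62 + 760.07 = 874.92
Secondary income: 305.98 - 149.53 = 156.45
Current account = 5512.47 + 12.44 + 874.92 + 156.45 = 6556.28
(Excluded from the current account — capital account: debt forgiveness received from foreign official creditors 298.68; financial account: borrowing by resident firms from foreign banks 1469.28, sale of domestic government bonds to non-residents 1761.70.)

6556.28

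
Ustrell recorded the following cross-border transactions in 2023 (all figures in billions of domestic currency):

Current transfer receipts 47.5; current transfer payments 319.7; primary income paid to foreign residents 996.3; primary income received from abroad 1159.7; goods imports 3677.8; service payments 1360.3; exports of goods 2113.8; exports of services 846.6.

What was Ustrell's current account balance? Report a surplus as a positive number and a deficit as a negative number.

Goods balance = 2113.8 - 3677.8 = -1564.0
Services balance = 846.6 - 1360.3 = -513.7
Trade balance (goods + services) = -1564.0 + (-513.7) = -2077.7
Net primary income = 1159.7 - 996.3 = 163.4
Net secondary income = 47.5 - 319.7 = -272.2
Current account = -2077.7 + 163.4 + (-272.2) = -2186.5

-2186.5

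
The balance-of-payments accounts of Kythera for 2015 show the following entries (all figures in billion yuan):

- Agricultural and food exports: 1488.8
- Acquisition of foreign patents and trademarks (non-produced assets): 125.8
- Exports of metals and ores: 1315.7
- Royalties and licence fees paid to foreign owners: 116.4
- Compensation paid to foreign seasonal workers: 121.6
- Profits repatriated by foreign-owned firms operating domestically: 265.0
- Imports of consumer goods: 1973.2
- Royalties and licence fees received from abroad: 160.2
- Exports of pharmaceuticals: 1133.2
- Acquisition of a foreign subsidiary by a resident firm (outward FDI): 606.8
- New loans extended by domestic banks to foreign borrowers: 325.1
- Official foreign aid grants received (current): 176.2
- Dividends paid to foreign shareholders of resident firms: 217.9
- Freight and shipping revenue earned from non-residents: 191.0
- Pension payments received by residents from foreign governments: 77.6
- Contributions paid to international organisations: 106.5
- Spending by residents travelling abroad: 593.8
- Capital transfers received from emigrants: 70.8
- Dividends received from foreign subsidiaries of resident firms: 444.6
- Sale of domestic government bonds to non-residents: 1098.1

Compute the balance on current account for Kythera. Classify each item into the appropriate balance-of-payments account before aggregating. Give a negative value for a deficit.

Goods: 1488.8 - 1973.2 + 1315.7 + 1133.2 = 1964.5
Services: -593.8 + 160.2 + 191.0 - 116.4 = -359.0
Primary income: -265.0 - 217.9 - 121.6 + 444.6 = -159.9
Secondary income: 77.6 + 176.2 - 106.5 = 147.3
Current account = 1964.5 + (-359.0) + (-159.9) + 147.3 = 1592.9
(Excluded from the current account — capital account: acquisition of foreign patents and trademarks (non-produced assets) 125.8, capital transfers received from emigrants 70.8; financial account: acquisition of a foreign subsidiary by a resident firm (outward FDI) 606.8, new loans extended by domestic banks to foreign borrowers 325.1, sale of domestic government bonds to non-residents 1098.1.)

1592.9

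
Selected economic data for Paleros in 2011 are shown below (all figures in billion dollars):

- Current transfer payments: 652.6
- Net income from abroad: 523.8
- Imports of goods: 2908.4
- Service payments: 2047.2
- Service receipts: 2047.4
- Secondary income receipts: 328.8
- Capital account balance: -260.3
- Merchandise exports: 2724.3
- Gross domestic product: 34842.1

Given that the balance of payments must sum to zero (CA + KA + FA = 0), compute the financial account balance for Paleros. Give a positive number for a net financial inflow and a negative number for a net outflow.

244.2

Goods balance = 2724.3 - 2908.4 = -184.1
Services balance = 2047.4 - 2047.2 = 0.2
Trade balance (goods + services) = -184.1 + 0.2 = -183.9
Net primary income = 523.8
Net secondary income = 328.8 - 652.6 = -323.8
Current account = -183.9 + 523.8 + (-323.8) = 16.1
Financial account = -(16.1 + (-260.3)) = 244.2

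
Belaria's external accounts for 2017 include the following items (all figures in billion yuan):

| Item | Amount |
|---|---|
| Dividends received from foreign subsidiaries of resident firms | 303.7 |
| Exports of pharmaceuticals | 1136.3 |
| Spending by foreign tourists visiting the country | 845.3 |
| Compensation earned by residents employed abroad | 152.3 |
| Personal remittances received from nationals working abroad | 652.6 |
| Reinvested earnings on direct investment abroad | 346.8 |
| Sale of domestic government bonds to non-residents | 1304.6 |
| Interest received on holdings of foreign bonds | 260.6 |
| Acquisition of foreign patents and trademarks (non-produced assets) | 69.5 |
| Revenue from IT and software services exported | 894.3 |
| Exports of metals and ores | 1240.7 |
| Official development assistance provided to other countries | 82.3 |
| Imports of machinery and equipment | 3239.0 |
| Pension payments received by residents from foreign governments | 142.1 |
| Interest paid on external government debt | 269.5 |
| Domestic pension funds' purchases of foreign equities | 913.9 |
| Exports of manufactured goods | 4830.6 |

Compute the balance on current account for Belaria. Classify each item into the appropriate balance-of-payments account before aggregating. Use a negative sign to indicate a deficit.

Goods: 4830.6 - 3239.0 + 1136.3 + 1240.7 = 3968.6
Services: 894.3 + 845.3 = 1739.6
Primary income: -269.5 + 346.8 + 260.6 + 303.7 + 152.3 = 793.9
Secondary income: -82.3 + 652.6 + 142.1 = 712.4
Current account = 3968.6 + 1739.6 + 793.9 + 712.4 = 7214.5
(Excluded from the current account — financial account: sale of domestic government bonds to non-residents 1304.6, domestic pension funds' purchases of foreign equities 913.9; capital account: acquisition of foreign patents and trademarks (non-produced assets) 69.5.)

7214.5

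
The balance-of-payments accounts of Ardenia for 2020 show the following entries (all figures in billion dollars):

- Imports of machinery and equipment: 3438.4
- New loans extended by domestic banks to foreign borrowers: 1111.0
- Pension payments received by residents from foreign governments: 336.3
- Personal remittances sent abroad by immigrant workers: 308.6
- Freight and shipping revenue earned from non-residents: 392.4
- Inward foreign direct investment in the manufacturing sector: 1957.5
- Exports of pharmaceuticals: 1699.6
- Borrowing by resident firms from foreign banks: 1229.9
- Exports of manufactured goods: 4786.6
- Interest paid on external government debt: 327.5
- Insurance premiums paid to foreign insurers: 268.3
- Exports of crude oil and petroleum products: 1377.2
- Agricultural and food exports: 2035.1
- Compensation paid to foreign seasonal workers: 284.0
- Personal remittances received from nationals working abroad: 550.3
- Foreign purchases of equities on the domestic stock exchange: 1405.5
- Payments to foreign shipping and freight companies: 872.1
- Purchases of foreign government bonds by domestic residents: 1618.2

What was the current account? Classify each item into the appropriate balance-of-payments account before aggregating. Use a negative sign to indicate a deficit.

Goods: 4786.6 + 2035.1 - 3438.4 + 1699.6 + 1377.2 = 6460.1
Services: 392.4 - 268.3 - 872.1 = -748.0
Primary income: -284.0 - 327.5 = -611.5
Secondary income: -308.6 + 336.3 + 550.3 = 578.0
Current account = 6460.1 + (-748.0) + (-611.5) + 578.0 = 5678.6
(Excluded from the current account — financial account: new loans extended by domestic banks to foreign borrowers 1111.0, inward foreign direct investment in the manufacturing sector 1957.5, borrowing by resident firms from foreign banks 1229.9, foreign purchases of equities on the domestic stock exchange 1405.5, purchases of foreign government bonds by domestic residents 1618.2.)

5678.6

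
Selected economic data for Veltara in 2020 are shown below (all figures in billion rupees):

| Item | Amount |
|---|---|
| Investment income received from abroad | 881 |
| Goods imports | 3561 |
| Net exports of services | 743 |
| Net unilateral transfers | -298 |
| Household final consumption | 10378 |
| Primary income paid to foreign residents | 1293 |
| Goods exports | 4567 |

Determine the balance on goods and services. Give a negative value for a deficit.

1749

Goods balance = 4567 - 3561 = 1006
Services balance = 743
Trade balance (goods + services) = 1006 + 743 = 1749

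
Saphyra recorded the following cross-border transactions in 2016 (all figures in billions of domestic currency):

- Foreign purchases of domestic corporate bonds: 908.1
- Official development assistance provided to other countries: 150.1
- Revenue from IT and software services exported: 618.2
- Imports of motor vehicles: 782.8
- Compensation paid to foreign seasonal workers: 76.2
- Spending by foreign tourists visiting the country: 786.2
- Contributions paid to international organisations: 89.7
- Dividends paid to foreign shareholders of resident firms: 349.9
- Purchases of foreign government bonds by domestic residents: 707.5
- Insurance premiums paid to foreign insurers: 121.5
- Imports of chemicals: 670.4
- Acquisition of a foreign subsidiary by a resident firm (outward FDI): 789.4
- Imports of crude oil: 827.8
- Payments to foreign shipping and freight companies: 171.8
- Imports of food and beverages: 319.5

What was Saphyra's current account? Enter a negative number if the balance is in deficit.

Goods: -827.8 - 782.8 - 319.5 - 670.4 = -2600.5
Services: 786.2 + 618.2 - 121.5 - 171.8 = 1111.1
Primary income: -76.2 - 349.9 = -426.1
Secondary income: -89.7 - 150.1 = -239.8
Current account = (-2600.5) + 1111.1 + (-426.1) + (-239.8) = -2155.3
(Excluded from the current account — financial account: foreign purchases of domestic corporate bonds 908.1, purchases of foreign government bonds by domestic residents 707.5, acquisition of a foreign subsidiary by a resident firm (outward FDI) 789.4.)

-2155.3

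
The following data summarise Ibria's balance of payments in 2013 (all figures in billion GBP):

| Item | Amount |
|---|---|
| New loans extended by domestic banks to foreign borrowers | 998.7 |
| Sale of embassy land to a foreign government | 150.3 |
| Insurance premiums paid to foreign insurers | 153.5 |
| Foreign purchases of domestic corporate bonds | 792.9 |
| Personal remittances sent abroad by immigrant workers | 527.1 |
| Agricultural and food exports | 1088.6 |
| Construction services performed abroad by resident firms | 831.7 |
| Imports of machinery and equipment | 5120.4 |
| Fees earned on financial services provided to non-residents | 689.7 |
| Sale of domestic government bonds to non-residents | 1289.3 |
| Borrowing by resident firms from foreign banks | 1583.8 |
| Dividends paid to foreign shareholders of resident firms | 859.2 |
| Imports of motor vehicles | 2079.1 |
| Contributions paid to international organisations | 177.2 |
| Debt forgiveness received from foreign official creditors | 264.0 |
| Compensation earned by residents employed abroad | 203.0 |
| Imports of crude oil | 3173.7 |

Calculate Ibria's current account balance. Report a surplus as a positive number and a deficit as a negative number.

-9277.2

Goods: -2079.1 + 1088.6 - 3173.7 - 5120.4 = -9284.6
Services: -153.5 + 689.7 + 831.7 = 1367.9
Primary income: 203.0 - 859.2 = -656.2
Secondary income: -527.1 - 177.2 = -704.3
Current account = (-9284.6) + 1367.9 + (-656.2) + (-704.3) = -9277.2
(Excluded from the current account — financial account: new loans extended by domestic banks to foreign borrowers 998.7, foreign purchases of domestic corporate bonds 792.9, sale of domestic government bonds to non-residents 1289.3, borrowing by resident firms from foreign banks 1583.8; capital account: sale of embassy land to a foreign government 150.3, debt forgiveness received from foreign official creditors 264.0.)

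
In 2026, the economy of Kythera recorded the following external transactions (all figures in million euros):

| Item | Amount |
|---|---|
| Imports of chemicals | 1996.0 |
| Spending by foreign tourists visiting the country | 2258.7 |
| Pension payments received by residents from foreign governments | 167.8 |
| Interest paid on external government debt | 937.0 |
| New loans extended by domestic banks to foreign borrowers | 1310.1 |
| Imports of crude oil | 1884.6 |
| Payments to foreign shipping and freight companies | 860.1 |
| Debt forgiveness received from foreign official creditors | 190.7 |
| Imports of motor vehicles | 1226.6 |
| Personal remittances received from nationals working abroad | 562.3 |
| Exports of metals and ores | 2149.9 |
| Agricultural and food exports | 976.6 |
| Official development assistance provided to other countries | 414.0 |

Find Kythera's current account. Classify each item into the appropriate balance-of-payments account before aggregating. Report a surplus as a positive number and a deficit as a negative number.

-1203.0

Goods: -1226.6 - 1996.0 - 1884.6 + 976.6 + 2149.9 = -1980.7
Services: -860.1 + 2258.7 = 1398.6
Primary income: -937.0
Secondary income: 167.8 - 414.0 + 562.3 = 316.1
Current account = (-1980.7) + 1398.6 + (-937.0) + 316.1 = -1203.0
(Excluded from the current account — financial account: new loans extended by domestic banks to foreign borrowers 1310.1; capital account: debt forgiveness received from foreign official creditors 190.7.)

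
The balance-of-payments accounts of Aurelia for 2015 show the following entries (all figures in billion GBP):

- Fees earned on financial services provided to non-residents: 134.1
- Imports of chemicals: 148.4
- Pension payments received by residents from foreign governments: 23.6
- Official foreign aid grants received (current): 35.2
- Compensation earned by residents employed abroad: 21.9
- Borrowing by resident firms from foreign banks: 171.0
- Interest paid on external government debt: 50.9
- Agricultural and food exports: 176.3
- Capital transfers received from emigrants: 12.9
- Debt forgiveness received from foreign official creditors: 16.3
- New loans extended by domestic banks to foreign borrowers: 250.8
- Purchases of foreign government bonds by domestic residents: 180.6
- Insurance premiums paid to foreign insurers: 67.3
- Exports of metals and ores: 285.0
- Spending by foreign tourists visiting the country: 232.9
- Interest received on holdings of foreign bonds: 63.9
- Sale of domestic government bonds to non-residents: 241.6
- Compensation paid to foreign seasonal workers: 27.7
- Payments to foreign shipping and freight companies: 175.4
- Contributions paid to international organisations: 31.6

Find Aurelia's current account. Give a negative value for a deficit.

Goods: 285.0 + 176.3 - 148.4 = 312.9
Services: -175.4 + 232.9 + 134.1 - 67.3 = 124.3
Primary income: -50.9 + 63.9 + 21.9 - 27.7 = 7.2
Secondary income: -31.6 + 23.6 + 35.2 = 27.2
Current account = 312.9 + 124.3 + 7.2 + 27.2 = 471.6
(Excluded from the current account — financial account: borrowing by resident firms from foreign banks 171.0, new loans extended by domestic banks to foreign borrowers 250.8, purchases of foreign government bonds by domestic residents 180.6, sale of domestic government bonds to non-residents 241.6; capital account: capital transfers received from emigrants 12.9, debt forgiveness received from foreign official creditors 16.3.)

471.6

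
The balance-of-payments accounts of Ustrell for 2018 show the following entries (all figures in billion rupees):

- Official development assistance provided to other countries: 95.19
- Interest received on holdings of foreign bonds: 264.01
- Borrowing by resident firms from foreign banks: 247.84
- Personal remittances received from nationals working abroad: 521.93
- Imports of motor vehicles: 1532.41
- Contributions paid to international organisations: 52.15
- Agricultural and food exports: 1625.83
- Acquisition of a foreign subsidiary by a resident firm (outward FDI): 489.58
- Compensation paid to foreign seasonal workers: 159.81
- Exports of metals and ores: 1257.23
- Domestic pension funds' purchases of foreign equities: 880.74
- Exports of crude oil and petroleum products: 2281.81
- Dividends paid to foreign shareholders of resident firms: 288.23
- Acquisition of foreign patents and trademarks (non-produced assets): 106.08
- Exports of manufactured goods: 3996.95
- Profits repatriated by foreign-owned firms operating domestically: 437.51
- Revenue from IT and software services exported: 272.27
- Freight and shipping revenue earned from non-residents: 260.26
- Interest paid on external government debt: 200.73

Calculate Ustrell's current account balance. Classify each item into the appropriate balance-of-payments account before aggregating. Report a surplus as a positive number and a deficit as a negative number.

7714.26

Goods: -1532.41 + 3996.95 + 1257.23 + 1625.83 + 2281.81 = 7629.41
Services: 260.26 + 272.27 = 532.53
Primary income: -200.73 - 437.51 - 288.23 + 264.01 - 159.81 = -822.27
Secondary income: 521.93 - 52.15 - 95.19 = 374.59
Current account = 7629.41 + 532.53 + (-822.27) + 374.59 = 7714.26
(Excluded from the current account — financial account: borrowing by resident firms from foreign banks 247.84, acquisition of a foreign subsidiary by a resident firm (outward FDI) 489.58, domestic pension funds' purchases of foreign equities 880.74; capital account: acquisition of foreign patents and trademarks (non-produced assets) 106.08.)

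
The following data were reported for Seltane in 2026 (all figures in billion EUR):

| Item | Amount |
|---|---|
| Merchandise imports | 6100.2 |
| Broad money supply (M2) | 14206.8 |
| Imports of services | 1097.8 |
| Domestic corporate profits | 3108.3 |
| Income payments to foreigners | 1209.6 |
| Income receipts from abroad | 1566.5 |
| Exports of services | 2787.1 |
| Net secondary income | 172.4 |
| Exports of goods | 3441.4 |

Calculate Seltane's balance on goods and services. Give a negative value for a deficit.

-969.5

Goods balance = 3441.4 - 6100.2 = -2658.8
Services balance = 2787.1 - 1097.8 = 1689.3
Trade balance (goods + services) = -2658.8 + 1689.3 = -969.5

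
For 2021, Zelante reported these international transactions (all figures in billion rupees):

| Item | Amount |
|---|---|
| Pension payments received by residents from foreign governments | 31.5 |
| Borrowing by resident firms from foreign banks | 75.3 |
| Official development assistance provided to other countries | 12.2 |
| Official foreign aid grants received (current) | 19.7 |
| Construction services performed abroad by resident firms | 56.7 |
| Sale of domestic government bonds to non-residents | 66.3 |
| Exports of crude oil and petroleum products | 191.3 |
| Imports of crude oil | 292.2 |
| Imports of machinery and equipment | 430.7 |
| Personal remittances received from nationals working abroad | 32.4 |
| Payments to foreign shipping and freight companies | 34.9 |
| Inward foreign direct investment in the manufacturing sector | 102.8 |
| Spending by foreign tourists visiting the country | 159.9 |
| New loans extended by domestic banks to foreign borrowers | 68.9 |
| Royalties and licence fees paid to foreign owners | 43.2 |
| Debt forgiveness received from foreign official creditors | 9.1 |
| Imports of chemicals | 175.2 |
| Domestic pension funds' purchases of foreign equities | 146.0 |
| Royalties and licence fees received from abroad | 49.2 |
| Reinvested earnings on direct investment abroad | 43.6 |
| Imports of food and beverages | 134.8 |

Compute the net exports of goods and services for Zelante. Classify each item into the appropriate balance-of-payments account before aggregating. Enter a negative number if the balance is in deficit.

-653.9

Goods: -134.8 - 430.7 - 292.2 + 191.3 - 175.2 = -841.6
Services: -34.9 + 159.9 + 56.7 - 43.2 + 49.2 = 187.7
Trade balance = -841.6 + 187.7 = -653.9
(Excluded from the trade balance — secondary income: pension payments received by residents from foreign governments 31.5, official development assistance provided to other countries 12.2, official foreign aid grants received (current) 19.7, personal remittances received from nationals working abroad 32.4; financial account: borrowing by resident firms from foreign banks 75.3, sale of domestic government bonds to non-residents 66.3, inward foreign direct investment in the manufacturing sector 102.8, new loans extended by domestic banks to foreign borrowers 68.9, domestic pension funds' purchases of foreign equities 146.0; capital account: debt forgiveness received from foreign official creditors 9.1; primary income: reinvested earnings on direct investment abroad 43.6.)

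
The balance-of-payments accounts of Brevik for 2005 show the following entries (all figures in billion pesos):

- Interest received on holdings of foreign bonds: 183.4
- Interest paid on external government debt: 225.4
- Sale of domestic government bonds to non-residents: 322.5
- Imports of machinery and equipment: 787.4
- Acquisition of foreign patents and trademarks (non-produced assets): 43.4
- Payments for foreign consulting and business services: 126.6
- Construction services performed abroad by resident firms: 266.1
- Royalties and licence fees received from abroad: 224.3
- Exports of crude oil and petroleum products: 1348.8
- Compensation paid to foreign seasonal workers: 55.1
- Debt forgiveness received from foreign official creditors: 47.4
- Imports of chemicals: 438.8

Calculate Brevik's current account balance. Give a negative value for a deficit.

389.3

Goods: -438.8 - 787.4 + 1348.8 = 122.6
Services: 224.3 + 266.1 - 126.6 = 363.8
Primary income: -55.1 + 183.4 - 225.4 = -97.1
Current account = 122.6 + 363.8 + (-97.1) = 389.3
(Excluded from the current account — financial account: sale of domestic government bonds to non-residents 322.5; capital account: acquisition of foreign patents and trademarks (non-produced assets) 43.4, debt forgiveness received from foreign official creditors 47.4.)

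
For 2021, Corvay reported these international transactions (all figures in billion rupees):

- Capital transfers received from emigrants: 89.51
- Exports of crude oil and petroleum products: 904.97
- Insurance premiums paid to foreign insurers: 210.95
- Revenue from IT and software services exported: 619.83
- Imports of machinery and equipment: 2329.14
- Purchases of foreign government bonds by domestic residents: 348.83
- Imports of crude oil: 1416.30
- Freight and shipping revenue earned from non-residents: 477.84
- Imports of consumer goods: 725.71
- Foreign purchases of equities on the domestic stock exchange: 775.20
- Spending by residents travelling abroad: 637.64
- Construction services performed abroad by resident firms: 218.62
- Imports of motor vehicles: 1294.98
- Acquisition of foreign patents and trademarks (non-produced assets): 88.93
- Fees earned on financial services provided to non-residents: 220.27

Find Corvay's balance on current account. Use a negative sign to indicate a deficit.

-4173.19

Goods: -725.71 - 1416.30 - 2329.14 - 1294.98 + 904.97 = -4861.16
Services: 619.83 + 218.62 + 477.84 + 220.27 - 637.64 - 210.95 = 687.97
Current account = (-4861.16) + 687.97 = -4173.19
(Excluded from the current account — capital account: capital transfers received from emigrants 89.51, acquisition of foreign patents and trademarks (non-produced assets) 88.93; financial account: purchases of foreign government bonds by domestic residents 348.83, foreign purchases of equities on the domestic stock exchange 775.20.)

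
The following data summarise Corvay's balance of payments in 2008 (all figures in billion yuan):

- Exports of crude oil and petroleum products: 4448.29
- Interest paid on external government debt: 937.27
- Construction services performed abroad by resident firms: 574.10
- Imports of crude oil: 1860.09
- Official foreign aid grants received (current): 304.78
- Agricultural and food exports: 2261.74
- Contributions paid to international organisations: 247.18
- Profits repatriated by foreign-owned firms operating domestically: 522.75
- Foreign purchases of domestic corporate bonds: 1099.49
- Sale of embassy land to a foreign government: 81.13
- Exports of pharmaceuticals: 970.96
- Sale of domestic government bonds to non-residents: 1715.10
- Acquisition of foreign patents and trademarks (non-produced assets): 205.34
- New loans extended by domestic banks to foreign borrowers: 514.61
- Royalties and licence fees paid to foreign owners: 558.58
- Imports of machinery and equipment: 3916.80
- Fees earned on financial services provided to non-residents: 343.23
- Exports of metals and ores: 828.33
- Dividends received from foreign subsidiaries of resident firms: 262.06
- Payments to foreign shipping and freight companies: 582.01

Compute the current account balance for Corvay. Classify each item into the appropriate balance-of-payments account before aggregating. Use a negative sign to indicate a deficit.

Goods: -3916.80 + 970.96 + 828.33 + 4448.29 - 1860.09 + 2261.74 = 2732.43
Services: -582.01 + 574.10 + 343.23 - 558.58 = -223.26
Primary income: 262.06 - 937.27 - 522.75 = -1197.96
Secondary income: 304.78 - 247.18 = 57.60
Current account = 2732.43 + (-223.26) + (-1197.96) + 57.60 = 1368.81
(Excluded from the current account — financial account: foreign purchases of domestic corporate bonds 1099.49, sale of domestic government bonds to non-residents 1715.10, new loans extended by domestic banks to foreign borrowers 514.61; capital account: sale of embassy land to a foreign government 81.13, acquisition of foreign patents and trademarks (non-produced assets) 205.34.)

1368.81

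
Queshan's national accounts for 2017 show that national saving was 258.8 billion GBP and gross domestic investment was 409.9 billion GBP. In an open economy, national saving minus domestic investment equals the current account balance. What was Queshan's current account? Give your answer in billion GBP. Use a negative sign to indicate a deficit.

CA = S - I = 258.8 - 409.9 = -151.1

-151.1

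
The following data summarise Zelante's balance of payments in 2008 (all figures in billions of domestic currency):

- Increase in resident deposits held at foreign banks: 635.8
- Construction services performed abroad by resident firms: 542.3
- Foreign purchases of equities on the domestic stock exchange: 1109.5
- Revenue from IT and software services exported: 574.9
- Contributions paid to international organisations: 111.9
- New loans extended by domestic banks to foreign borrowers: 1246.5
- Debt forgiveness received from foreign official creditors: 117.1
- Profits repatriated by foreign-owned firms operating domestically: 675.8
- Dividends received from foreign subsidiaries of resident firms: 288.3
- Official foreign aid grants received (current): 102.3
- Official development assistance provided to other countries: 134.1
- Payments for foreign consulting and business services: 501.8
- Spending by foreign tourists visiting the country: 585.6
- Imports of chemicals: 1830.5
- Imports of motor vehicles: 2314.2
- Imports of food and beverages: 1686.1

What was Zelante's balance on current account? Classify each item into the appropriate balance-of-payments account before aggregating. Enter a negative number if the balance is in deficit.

Goods: -1830.5 - 2314.2 - 1686.1 = -5830.8
Services: -501.8 + 585.6 + 542.3 + 574.9 = 1201.0
Primary income: 288.3 - 675.8 = -387.5
Secondary income: 102.3 - 134.1 - 111.9 = -143.7
Current account = (-5830.8) + 1201.0 + (-387.5) + (-143.7) = -5161.0
(Excluded from the current account — financial account: increase in resident deposits held at foreign banks 635.8, foreign purchases of equities on the domestic stock exchange 1109.5, new loans extended by domestic banks to foreign borrowers 1246.5; capital account: debt forgiveness received from foreign official creditors 117.1.)

-5161.0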